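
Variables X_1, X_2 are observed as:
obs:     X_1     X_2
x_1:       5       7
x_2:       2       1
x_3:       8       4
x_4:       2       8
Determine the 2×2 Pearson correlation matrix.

Step 1 — column means:
  mean(X_1) = (5 + 2 + 8 + 2) / 4 = 17/4 = 4.25
  mean(X_2) = (7 + 1 + 4 + 8) / 4 = 20/4 = 5

Step 2 — sample variances and covariances s[i,j] = (1/(n-1)) · Σ_k (x_{k,i} - mean_i) · (x_{k,j} - mean_j), with n-1 = 3:
  s[X_1,X_1] = ((0.75)·(0.75) + (-2.25)·(-2.25) + (3.75)·(3.75) + (-2.25)·(-2.25)) / 3 = 24.75/3 = 8.25
  s[X_1,X_2] = ((0.75)·(2) + (-2.25)·(-4) + (3.75)·(-1) + (-2.25)·(3)) / 3 = 0/3 = 0
  s[X_2,X_2] = ((2)·(2) + (-4)·(-4) + (-1)·(-1) + (3)·(3)) / 3 = 30/3 = 10
  Sample standard deviations s_i = √(s[i,i]):
  s(X_1) = √(8.25) = 2.8723
  s(X_2) = √(10) = 3.1623

Step 3 — r_{ij} = s_{ij} / (s_i · s_j):
  r[X_1,X_1] = 1 (diagonal).
  r[X_1,X_2] = 0 / (2.8723 · 3.1623) = 0 / 9.083 = 0
  r[X_2,X_2] = 1 (diagonal).

R is symmetric with unit diagonal. Assembling:

R = [[1, 0],
 [0, 1]]


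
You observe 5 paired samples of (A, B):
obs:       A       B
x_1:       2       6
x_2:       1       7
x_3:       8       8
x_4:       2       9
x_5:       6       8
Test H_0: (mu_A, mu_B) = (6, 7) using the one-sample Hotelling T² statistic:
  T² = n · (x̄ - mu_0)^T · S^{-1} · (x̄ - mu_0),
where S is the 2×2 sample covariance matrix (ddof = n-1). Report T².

Step 1 — sample mean vector:
  mean(A) = (2 + 1 + 8 + 2 + 6) / 5 = 19/5 = 3.8
  mean(B) = (6 + 7 + 8 + 9 + 8) / 5 = 38/5 = 7.6
  x̄ = (3.8, 7.6),  deviation x̄ - mu_0 = (3.8, 7.6) - (6, 7) = (-2.2, 0.6).

Step 2 — sample covariance matrix, S[i,j] = (1/(n-1)) · Σ_k (x_{k,i} - mean_i) · (x_{k,j} - mean_j), divisor n-1 = 4:
  S[A,A] = ((-1.8)·(-1.8) + (-2.8)·(-2.8) + (4.2)·(4.2) + (-1.8)·(-1.8) + (2.2)·(2.2)) / 4 = 36.8/4 = 9.2
  S[A,B] = ((-1.8)·(-1.6) + (-2.8)·(-0.6) + (4.2)·(0.4) + (-1.8)·(1.4) + (2.2)·(0.4)) / 4 = 4.6/4 = 1.15
  S[B,B] = ((-1.6)·(-1.6) + (-0.6)·(-0.6) + (0.4)·(0.4) + (1.4)·(1.4) + (0.4)·(0.4)) / 4 = 5.2/4 = 1.3
  S = [[9.2, 1.15],
 [1.15, 1.3]].

Step 3 — invert S. det(S) = 9.2·1.3 - (1.15)² = 10.6375.
  S^{-1} = (1/det) · [[d, -b], [-b, a]] = [[0.1222, -0.1081],
 [-0.1081, 0.8649]].

Step 4 — quadratic form (x̄ - mu_0)^T · S^{-1} · (x̄ - mu_0):
  S^{-1} · (x̄ - mu_0) = (-0.3337, 0.7568),
  (x̄ - mu_0)^T · [...] = (-2.2)·(-0.3337) + (0.6)·(0.7568) = 1.1882.

Step 5 — scale by n: T² = 5 · 1.1882 = 5.9412.

T² ≈ 5.9412


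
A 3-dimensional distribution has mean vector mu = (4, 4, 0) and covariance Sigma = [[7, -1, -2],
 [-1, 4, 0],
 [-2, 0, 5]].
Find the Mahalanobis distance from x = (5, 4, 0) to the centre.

Step 1 — centre the observation: (x - mu) = (1, 0, 0).

Step 2 — invert Sigma (cofactor / det for 3×3, or solve directly):
  Sigma^{-1} = [[0.1681, 0.042, 0.0672],
 [0.042, 0.2605, 0.0168],
 [0.0672, 0.0168, 0.2269]].

Step 3 — form the quadratic (x - mu)^T · Sigma^{-1} · (x - mu):
  Sigma^{-1} · (x - mu) = (0.1681, 0.042, 0.0672).
  (x - mu)^T · [Sigma^{-1} · (x - mu)] = (1)·(0.1681) + (0)·(0.042) + (0)·(0.0672) = 0.1681.

Step 4 — take square root: d = √(0.1681) ≈ 0.41.

d(x, mu) = √(0.1681) ≈ 0.41


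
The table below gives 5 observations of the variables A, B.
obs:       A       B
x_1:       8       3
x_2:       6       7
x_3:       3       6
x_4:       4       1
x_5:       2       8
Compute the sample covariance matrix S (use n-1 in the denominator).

Step 1 — column means:
  mean(A) = (8 + 6 + 3 + 4 + 2) / 5 = 23/5 = 4.6
  mean(B) = (3 + 7 + 6 + 1 + 8) / 5 = 25/5 = 5

Step 2 — sample covariance S[i,j] = (1/(n-1)) · Σ_k (x_{k,i} - mean_i) · (x_{k,j} - mean_j), with n-1 = 4.
  S[A,A] = ((3.4)·(3.4) + (1.4)·(1.4) + (-1.6)·(-1.6) + (-0.6)·(-0.6) + (-2.6)·(-2.6)) / 4 = 23.2/4 = 5.8
  S[A,B] = ((3.4)·(-2) + (1.4)·(2) + (-1.6)·(1) + (-0.6)·(-4) + (-2.6)·(3)) / 4 = -11/4 = -2.75
  S[B,B] = ((-2)·(-2) + (2)·(2) + (1)·(1) + (-4)·(-4) + (3)·(3)) / 4 = 34/4 = 8.5

S is symmetric (S[j,i] = S[i,j]). Assembling:

S = [[5.8, -2.75],
 [-2.75, 8.5]]


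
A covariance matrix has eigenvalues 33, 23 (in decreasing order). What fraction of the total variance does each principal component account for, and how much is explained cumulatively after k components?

Step 1 — total variance = trace(Sigma) = Σ λ_i = 33 + 23 = 56.

Step 2 — fraction explained by component i = λ_i / Σ λ:
  PC1: 33/56 = 0.5893
  PC2: 23/56 = 0.4107

Step 3 — cumulative fraction after k components = (λ_1 + ... + λ_k) / Σ λ:
  k = 1: 33/56 = 0.5893
  k = 2: (33 + 23)/56 = 56/56 = 1

Summary (fraction, with percent):

explained: PC1 0.5893 (58.93%), PC2 0.4107 (41.07%);  cumulative: 0.5893, 1


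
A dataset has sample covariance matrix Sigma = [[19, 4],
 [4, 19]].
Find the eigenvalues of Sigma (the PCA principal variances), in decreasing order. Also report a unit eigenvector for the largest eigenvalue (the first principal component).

Step 1 — characteristic polynomial of 2×2 Sigma:
  det(Sigma - λI) = λ² - trace · λ + det = 0.
  trace = 19 + 19 = 38, det = 19·19 - (4)² = 345.
Step 2 — discriminant:
  Δ = trace² - 4·det = 1444 - 1380 = 64.
Step 3 — eigenvalues:
  λ = (trace ± √Δ)/2 = (38 ± 8)/2,
  λ_1 = 23,  λ_2 = 15.

Step 4 — unit eigenvector for λ_1: solve (Sigma - λ_1 I)v = 0. First row:
  (19 - 23)·v_x + (4)·v_y = 0, i.e. (-4)·v_x + (4)·v_y = 0,
  so v ∝ (b, λ_1 - a) = (4, 4) = u.
  ||u|| = √((4)² + (4)²) = √(32) ≈ 5.6569,
  v_1 = u/||u|| ≈ (0.7071, 0.7071) (||v_1|| = 1).

λ_1 = 23,  λ_2 = 15;  v_1 ≈ (0.7071, 0.7071)


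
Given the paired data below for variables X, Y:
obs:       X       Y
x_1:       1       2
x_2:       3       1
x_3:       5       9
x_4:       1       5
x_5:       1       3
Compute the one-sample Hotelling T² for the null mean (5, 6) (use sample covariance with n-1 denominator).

Step 1 — sample mean vector:
  mean(X) = (1 + 3 + 5 + 1 + 1) / 5 = 11/5 = 2.2
  mean(Y) = (2 + 1 + 9 + 5 + 3) / 5 = 20/5 = 4
  x̄ = (2.2, 4),  deviation x̄ - mu_0 = (2.2, 4) - (5, 6) = (-2.8, -2).

Step 2 — sample covariance matrix, S[i,j] = (1/(n-1)) · Σ_k (x_{k,i} - mean_i) · (x_{k,j} - mean_j), divisor n-1 = 4:
  S[X,X] = ((-1.2)·(-1.2) + (0.8)·(0.8) + (2.8)·(2.8) + (-1.2)·(-1.2) + (-1.2)·(-1.2)) / 4 = 12.8/4 = 3.2
  S[X,Y] = ((-1.2)·(-2) + (0.8)·(-3) + (2.8)·(5) + (-1.2)·(1) + (-1.2)·(-1)) / 4 = 14/4 = 3.5
  S[Y,Y] = ((-2)·(-2) + (-3)·(-3) + (5)·(5) + (1)·(1) + (-1)·(-1)) / 4 = 40/4 = 10
  S = [[3.2, 3.5],
 [3.5, 10]].

Step 3 — invert S. det(S) = 3.2·10 - (3.5)² = 19.75.
  S^{-1} = (1/det) · [[d, -b], [-b, a]] = [[0.5063, -0.1772],
 [-0.1772, 0.162]].

Step 4 — quadratic form (x̄ - mu_0)^T · S^{-1} · (x̄ - mu_0):
  S^{-1} · (x̄ - mu_0) = (-1.0633, 0.1722),
  (x̄ - mu_0)^T · [...] = (-2.8)·(-1.0633) + (-2)·(0.1722) = 2.6329.

Step 5 — scale by n: T² = 5 · 2.6329 = 13.1646.

T² ≈ 13.1646


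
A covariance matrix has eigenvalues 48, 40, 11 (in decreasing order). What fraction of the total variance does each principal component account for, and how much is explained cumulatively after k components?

Step 1 — total variance = trace(Sigma) = Σ λ_i = 48 + 40 + 11 = 99.

Step 2 — fraction explained by component i = λ_i / Σ λ:
  PC1: 48/99 = 0.4848
  PC2: 40/99 = 0.404
  PC3: 11/99 = 0.1111

Step 3 — cumulative fraction after k components = (λ_1 + ... + λ_k) / Σ λ:
  k = 1: 48/99 = 0.4848
  k = 2: (48 + 40)/99 = 88/99 = 0.8889
  k = 3: (48 + 40 + 11)/99 = 99/99 = 1

Summary (fraction, with percent):

explained: PC1 0.4848 (48.48%), PC2 0.404 (40.4%), PC3 0.1111 (11.11%);  cumulative: 0.4848, 0.8889, 1


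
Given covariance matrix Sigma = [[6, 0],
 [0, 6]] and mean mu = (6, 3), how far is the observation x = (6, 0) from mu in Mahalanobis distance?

Step 1 — centre the observation: (x - mu) = (0, -3).

Step 2 — invert Sigma. det(Sigma) = 6·6 - (0)² = 36.
  Sigma^{-1} = (1/det) · [[d, -b], [-b, a]] = [[0.1667, 0],
 [0, 0.1667]].

Step 3 — form the quadratic (x - mu)^T · Sigma^{-1} · (x - mu):
  Sigma^{-1} · (x - mu) = (0, -0.5).
  (x - mu)^T · [Sigma^{-1} · (x - mu)] = (0)·(0) + (-3)·(-0.5) = 1.5.

Step 4 — take square root: d = √(1.5) ≈ 1.2247.

d(x, mu) = √(1.5) ≈ 1.2247


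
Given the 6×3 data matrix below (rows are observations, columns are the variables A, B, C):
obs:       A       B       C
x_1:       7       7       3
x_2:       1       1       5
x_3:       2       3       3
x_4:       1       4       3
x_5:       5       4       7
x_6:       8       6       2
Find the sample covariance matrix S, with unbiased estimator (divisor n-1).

Step 1 — column means:
  mean(A) = (7 + 1 + 2 + 1 + 5 + 8) / 6 = 24/6 = 4
  mean(B) = (7 + 1 + 3 + 4 + 4 + 6) / 6 = 25/6 = 4.1667
  mean(C) = (3 + 5 + 3 + 3 + 7 + 2) / 6 = 23/6 = 3.8333

Step 2 — sample covariance S[i,j] = (1/(n-1)) · Σ_k (x_{k,i} - mean_i) · (x_{k,j} - mean_j), with n-1 = 5.
  S[A,A] = ((3)·(3) + (-3)·(-3) + (-2)·(-2) + (-3)·(-3) + (1)·(1) + (4)·(4)) / 5 = 48/5 = 9.6
  S[A,B] = ((3)·(2.8333) + (-3)·(-3.1667) + (-2)·(-1.1667) + (-3)·(-0.1667) + (1)·(-0.1667) + (4)·(1.8333)) / 5 = 28/5 = 5.6
  S[A,C] = ((3)·(-0.8333) + (-3)·(1.1667) + (-2)·(-0.8333) + (-3)·(-0.8333) + (1)·(3.1667) + (4)·(-1.8333)) / 5 = -6/5 = -1.2
  S[B,B] = ((2.8333)·(2.8333) + (-3.1667)·(-3.1667) + (-1.1667)·(-1.1667) + (-0.1667)·(-0.1667) + (-0.1667)·(-0.1667) + (1.8333)·(1.8333)) / 5 = 22.8333/5 = 4.5667
  S[B,C] = ((2.8333)·(-0.8333) + (-3.1667)·(1.1667) + (-1.1667)·(-0.8333) + (-0.1667)·(-0.8333) + (-0.1667)·(3.1667) + (1.8333)·(-1.8333)) / 5 = -8.8333/5 = -1.7667
  S[C,C] = ((-0.8333)·(-0.8333) + (1.1667)·(1.1667) + (-0.8333)·(-0.8333) + (-0.8333)·(-0.8333) + (3.1667)·(3.1667) + (-1.8333)·(-1.8333)) / 5 = 16.8333/5 = 3.3667

S is symmetric (S[j,i] = S[i,j]). Assembling:

S = [[9.6, 5.6, -1.2],
 [5.6, 4.5667, -1.7667],
 [-1.2, -1.7667, 3.3667]]


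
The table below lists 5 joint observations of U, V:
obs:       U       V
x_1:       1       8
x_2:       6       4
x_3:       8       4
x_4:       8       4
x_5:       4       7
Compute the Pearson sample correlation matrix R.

Step 1 — column means:
  mean(U) = (1 + 6 + 8 + 8 + 4) / 5 = 27/5 = 5.4
  mean(V) = (8 + 4 + 4 + 4 + 7) / 5 = 27/5 = 5.4

Step 2 — sample variances and covariances s[i,j] = (1/(n-1)) · Σ_k (x_{k,i} - mean_i) · (x_{k,j} - mean_j), with n-1 = 4:
  s[U,U] = ((-4.4)·(-4.4) + (0.6)·(0.6) + (2.6)·(2.6) + (2.6)·(2.6) + (-1.4)·(-1.4)) / 4 = 35.2/4 = 8.8
  s[U,V] = ((-4.4)·(2.6) + (0.6)·(-1.4) + (2.6)·(-1.4) + (2.6)·(-1.4) + (-1.4)·(1.6)) / 4 = -21.8/4 = -5.45
  s[V,V] = ((2.6)·(2.6) + (-1.4)·(-1.4) + (-1.4)·(-1.4) + (-1.4)·(-1.4) + (1.6)·(1.6)) / 4 = 15.2/4 = 3.8
  Sample standard deviations s_i = √(s[i,i]):
  s(U) = √(8.8) = 2.9665
  s(V) = √(3.8) = 1.9494

Step 3 — r_{ij} = s_{ij} / (s_i · s_j):
  r[U,U] = 1 (diagonal).
  r[U,V] = -5.45 / (2.9665 · 1.9494) = -5.45 / 5.7827 = -0.9425
  r[V,V] = 1 (diagonal).

R is symmetric with unit diagonal. Assembling:

R = [[1, -0.9425],
 [-0.9425, 1]]


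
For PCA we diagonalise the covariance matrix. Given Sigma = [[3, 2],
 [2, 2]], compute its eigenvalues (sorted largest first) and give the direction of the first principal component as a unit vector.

Step 1 — characteristic polynomial of 2×2 Sigma:
  det(Sigma - λI) = λ² - trace · λ + det = 0.
  trace = 3 + 2 = 5, det = 3·2 - (2)² = 2.
Step 2 — discriminant:
  Δ = trace² - 4·det = 25 - 8 = 17.
Step 3 — eigenvalues:
  λ = (trace ± √Δ)/2 = (5 ± 4.1231)/2,
  λ_1 = 4.5616,  λ_2 = 0.4384.

Step 4 — unit eigenvector for λ_1: solve (Sigma - λ_1 I)v = 0. First row:
  (3 - 4.5616)·v_x + (2)·v_y = 0, i.e. (-1.5616)·v_x + (2)·v_y = 0,
  so v ∝ (b, λ_1 - a) = (2, 1.5616) = u.
  ||u|| = √((2)² + (1.5616)²) = √(6.4384) ≈ 2.5374,
  v_1 = u/||u|| ≈ (0.7882, 0.6154) (||v_1|| = 1).

λ_1 = 4.5616,  λ_2 = 0.4384;  v_1 ≈ (0.7882, 0.6154)


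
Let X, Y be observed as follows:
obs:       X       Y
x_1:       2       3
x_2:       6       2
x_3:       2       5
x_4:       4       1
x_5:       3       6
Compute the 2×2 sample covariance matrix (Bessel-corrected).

Step 1 — column means:
  mean(X) = (2 + 6 + 2 + 4 + 3) / 5 = 17/5 = 3.4
  mean(Y) = (3 + 2 + 5 + 1 + 6) / 5 = 17/5 = 3.4

Step 2 — sample covariance S[i,j] = (1/(n-1)) · Σ_k (x_{k,i} - mean_i) · (x_{k,j} - mean_j), with n-1 = 4.
  S[X,X] = ((-1.4)·(-1.4) + (2.6)·(2.6) + (-1.4)·(-1.4) + (0.6)·(0.6) + (-0.4)·(-0.4)) / 4 = 11.2/4 = 2.8
  S[X,Y] = ((-1.4)·(-0.4) + (2.6)·(-1.4) + (-1.4)·(1.6) + (0.6)·(-2.4) + (-0.4)·(2.6)) / 4 = -7.8/4 = -1.95
  S[Y,Y] = ((-0.4)·(-0.4) + (-1.4)·(-1.4) + (1.6)·(1.6) + (-2.4)·(-2.4) + (2.6)·(2.6)) / 4 = 17.2/4 = 4.3

S is symmetric (S[j,i] = S[i,j]). Assembling:

S = [[2.8, -1.95],
 [-1.95, 4.3]]


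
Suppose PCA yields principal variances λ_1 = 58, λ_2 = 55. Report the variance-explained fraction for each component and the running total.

Step 1 — total variance = trace(Sigma) = Σ λ_i = 58 + 55 = 113.

Step 2 — fraction explained by component i = λ_i / Σ λ:
  PC1: 58/113 = 0.5133
  PC2: 55/113 = 0.4867

Step 3 — cumulative fraction after k components = (λ_1 + ... + λ_k) / Σ λ:
  k = 1: 58/113 = 0.5133
  k = 2: (58 + 55)/113 = 113/113 = 1

Summary (fraction, with percent):

explained: PC1 0.5133 (51.33%), PC2 0.4867 (48.67%);  cumulative: 0.5133, 1


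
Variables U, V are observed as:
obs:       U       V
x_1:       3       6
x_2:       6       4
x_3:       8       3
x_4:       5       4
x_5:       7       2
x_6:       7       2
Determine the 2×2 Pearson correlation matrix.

Step 1 — column means:
  mean(U) = (3 + 6 + 8 + 5 + 7 + 7) / 6 = 36/6 = 6
  mean(V) = (6 + 4 + 3 + 4 + 2 + 2) / 6 = 21/6 = 3.5

Step 2 — sample variances and covariances s[i,j] = (1/(n-1)) · Σ_k (x_{k,i} - mean_i) · (x_{k,j} - mean_j), with n-1 = 5:
  s[U,U] = ((-3)·(-3) + (0)·(0) + (2)·(2) + (-1)·(-1) + (1)·(1) + (1)·(1)) / 5 = 16/5 = 3.2
  s[U,V] = ((-3)·(2.5) + (0)·(0.5) + (2)·(-0.5) + (-1)·(0.5) + (1)·(-1.5) + (1)·(-1.5)) / 5 = -12/5 = -2.4
  s[V,V] = ((2.5)·(2.5) + (0.5)·(0.5) + (-0.5)·(-0.5) + (0.5)·(0.5) + (-1.5)·(-1.5) + (-1.5)·(-1.5)) / 5 = 11.5/5 = 2.3
  Sample standard deviations s_i = √(s[i,i]):
  s(U) = √(3.2) = 1.7889
  s(V) = √(2.3) = 1.5166

Step 3 — r_{ij} = s_{ij} / (s_i · s_j):
  r[U,U] = 1 (diagonal).
  r[U,V] = -2.4 / (1.7889 · 1.5166) = -2.4 / 2.7129 = -0.8847
  r[V,V] = 1 (diagonal).

R is symmetric with unit diagonal. Assembling:

R = [[1, -0.8847],
 [-0.8847, 1]]


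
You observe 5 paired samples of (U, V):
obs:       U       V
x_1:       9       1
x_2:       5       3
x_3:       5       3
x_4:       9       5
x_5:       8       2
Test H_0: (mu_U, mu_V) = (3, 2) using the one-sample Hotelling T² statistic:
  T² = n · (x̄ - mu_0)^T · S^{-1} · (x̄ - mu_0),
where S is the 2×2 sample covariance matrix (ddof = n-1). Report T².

Step 1 — sample mean vector:
  mean(U) = (9 + 5 + 5 + 9 + 8) / 5 = 36/5 = 7.2
  mean(V) = (1 + 3 + 3 + 5 + 2) / 5 = 14/5 = 2.8
  x̄ = (7.2, 2.8),  deviation x̄ - mu_0 = (7.2, 2.8) - (3, 2) = (4.2, 0.8).

Step 2 — sample covariance matrix, S[i,j] = (1/(n-1)) · Σ_k (x_{k,i} - mean_i) · (x_{k,j} - mean_j), divisor n-1 = 4:
  S[U,U] = ((1.8)·(1.8) + (-2.2)·(-2.2) + (-2.2)·(-2.2) + (1.8)·(1.8) + (0.8)·(0.8)) / 4 = 16.8/4 = 4.2
  S[U,V] = ((1.8)·(-1.8) + (-2.2)·(0.2) + (-2.2)·(0.2) + (1.8)·(2.2) + (0.8)·(-0.8)) / 4 = -0.8/4 = -0.2
  S[V,V] = ((-1.8)·(-1.8) + (0.2)·(0.2) + (0.2)·(0.2) + (2.2)·(2.2) + (-0.8)·(-0.8)) / 4 = 8.8/4 = 2.2
  S = [[4.2, -0.2],
 [-0.2, 2.2]].

Step 3 — invert S. det(S) = 4.2·2.2 - (-0.2)² = 9.2.
  S^{-1} = (1/det) · [[d, -b], [-b, a]] = [[0.2391, 0.0217],
 [0.0217, 0.4565]].

Step 4 — quadratic form (x̄ - mu_0)^T · S^{-1} · (x̄ - mu_0):
  S^{-1} · (x̄ - mu_0) = (1.0217, 0.4565),
  (x̄ - mu_0)^T · [...] = (4.2)·(1.0217) + (0.8)·(0.4565) = 4.6565.

Step 5 — scale by n: T² = 5 · 4.6565 = 23.2826.

T² ≈ 23.2826


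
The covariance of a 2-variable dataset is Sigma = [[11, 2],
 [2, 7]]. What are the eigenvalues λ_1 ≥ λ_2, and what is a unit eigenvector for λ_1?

Step 1 — characteristic polynomial of 2×2 Sigma:
  det(Sigma - λI) = λ² - trace · λ + det = 0.
  trace = 11 + 7 = 18, det = 11·7 - (2)² = 73.
Step 2 — discriminant:
  Δ = trace² - 4·det = 324 - 292 = 32.
Step 3 — eigenvalues:
  λ = (trace ± √Δ)/2 = (18 ± 5.6569)/2,
  λ_1 = 11.8284,  λ_2 = 6.1716.

Step 4 — unit eigenvector for λ_1: solve (Sigma - λ_1 I)v = 0. First row:
  (11 - 11.8284)·v_x + (2)·v_y = 0, i.e. (-0.8284)·v_x + (2)·v_y = 0,
  so v ∝ (b, λ_1 - a) = (2, 0.8284) = u.
  ||u|| = √((2)² + (0.8284)²) = √(4.6863) ≈ 2.1648,
  v_1 = u/||u|| ≈ (0.9239, 0.3827) (||v_1|| = 1).

λ_1 = 11.8284,  λ_2 = 6.1716;  v_1 ≈ (0.9239, 0.3827)


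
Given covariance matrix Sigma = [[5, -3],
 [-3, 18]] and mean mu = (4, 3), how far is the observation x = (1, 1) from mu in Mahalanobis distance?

Step 1 — centre the observation: (x - mu) = (-3, -2).

Step 2 — invert Sigma. det(Sigma) = 5·18 - (-3)² = 81.
  Sigma^{-1} = (1/det) · [[d, -b], [-b, a]] = [[0.2222, 0.037],
 [0.037, 0.0617]].

Step 3 — form the quadratic (x - mu)^T · Sigma^{-1} · (x - mu):
  Sigma^{-1} · (x - mu) = (-0.7407, -0.2346).
  (x - mu)^T · [Sigma^{-1} · (x - mu)] = (-3)·(-0.7407) + (-2)·(-0.2346) = 2.6914.

Step 4 — take square root: d = √(2.6914) ≈ 1.6405.

d(x, mu) = √(2.6914) ≈ 1.6405


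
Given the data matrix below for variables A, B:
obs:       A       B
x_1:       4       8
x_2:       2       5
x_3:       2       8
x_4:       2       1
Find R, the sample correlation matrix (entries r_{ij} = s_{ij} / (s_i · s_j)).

Step 1 — column means:
  mean(A) = (4 + 2 + 2 + 2) / 4 = 10/4 = 2.5
  mean(B) = (8 + 5 + 8 + 1) / 4 = 22/4 = 5.5

Step 2 — sample variances and covariances s[i,j] = (1/(n-1)) · Σ_k (x_{k,i} - mean_i) · (x_{k,j} - mean_j), with n-1 = 3:
  s[A,A] = ((1.5)·(1.5) + (-0.5)·(-0.5) + (-0.5)·(-0.5) + (-0.5)·(-0.5)) / 3 = 3/3 = 1
  s[A,B] = ((1.5)·(2.5) + (-0.5)·(-0.5) + (-0.5)·(2.5) + (-0.5)·(-4.5)) / 3 = 5/3 = 1.6667
  s[B,B] = ((2.5)·(2.5) + (-0.5)·(-0.5) + (2.5)·(2.5) + (-4.5)·(-4.5)) / 3 = 33/3 = 11
  Sample standard deviations s_i = √(s[i,i]):
  s(A) = √(1) = 1
  s(B) = √(11) = 3.3166

Step 3 — r_{ij} = s_{ij} / (s_i · s_j):
  r[A,A] = 1 (diagonal).
  r[A,B] = 1.6667 / (1 · 3.3166) = 1.6667 / 3.3166 = 0.5025
  r[B,B] = 1 (diagonal).

R is symmetric with unit diagonal. Assembling:

R = [[1, 0.5025],
 [0.5025, 1]]


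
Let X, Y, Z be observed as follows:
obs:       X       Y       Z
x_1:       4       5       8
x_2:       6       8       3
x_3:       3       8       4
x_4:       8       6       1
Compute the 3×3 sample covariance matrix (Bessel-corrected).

Step 1 — column means:
  mean(X) = (4 + 6 + 3 + 8) / 4 = 21/4 = 5.25
  mean(Y) = (5 + 8 + 8 + 6) / 4 = 27/4 = 6.75
  mean(Z) = (8 + 3 + 4 + 1) / 4 = 16/4 = 4

Step 2 — sample covariance S[i,j] = (1/(n-1)) · Σ_k (x_{k,i} - mean_i) · (x_{k,j} - mean_j), with n-1 = 3.
  S[X,X] = ((-1.25)·(-1.25) + (0.75)·(0.75) + (-2.25)·(-2.25) + (2.75)·(2.75)) / 3 = 14.75/3 = 4.9167
  S[X,Y] = ((-1.25)·(-1.75) + (0.75)·(1.25) + (-2.25)·(1.25) + (2.75)·(-0.75)) / 3 = -1.75/3 = -0.5833
  S[X,Z] = ((-1.25)·(4) + (0.75)·(-1) + (-2.25)·(0) + (2.75)·(-3)) / 3 = -14/3 = -4.6667
  S[Y,Y] = ((-1.75)·(-1.75) + (1.25)·(1.25) + (1.25)·(1.25) + (-0.75)·(-0.75)) / 3 = 6.75/3 = 2.25
  S[Y,Z] = ((-1.75)·(4) + (1.25)·(-1) + (1.25)·(0) + (-0.75)·(-3)) / 3 = -6/3 = -2
  S[Z,Z] = ((4)·(4) + (-1)·(-1) + (0)·(0) + (-3)·(-3)) / 3 = 26/3 = 8.6667

S is symmetric (S[j,i] = S[i,j]). Assembling:

S = [[4.9167, -0.5833, -4.6667],
 [-0.5833, 2.25, -2],
 [-4.6667, -2, 8.6667]]


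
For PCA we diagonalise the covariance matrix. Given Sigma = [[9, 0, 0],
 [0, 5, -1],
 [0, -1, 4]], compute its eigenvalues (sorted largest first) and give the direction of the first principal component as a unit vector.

Step 1 — characteristic polynomial p(λ) = det(λI - Sigma) = λ³ - tr·λ² + c_1·λ - det, where tr = trace, c_1 = sum of the principal 2×2 minors, det = det(Sigma):
  tr = 9 + 5 + 4 = 18,
  c_1 = (9·5 - (0)²) + (9·4 - (0)²) + (5·4 - (-1)²) = 45 + 36 + 19 = 100,
  det = 9·(5·4 - (-1)²) - (0)·((0)·4 - (-1)·(0)) + (0)·((0)·(-1) - 5·(0)) = 9·(19) - (0)·(0) + (0)·(0) = 171.
  So p(λ) = λ³ - 18λ² + 100λ - 171.
Step 2 — look for an integer root (rational root theorem: any rational root is an integer divisor of 171). Testing λ = 9:
  p(9) = 729 - 1458 + 900 - 171 = 0  ✓
  Dividing out (λ - 9): p(λ) = (λ - 9)(λ² - 9λ + 19).
Step 3 — remaining eigenvalues from the quadratic λ² - 9λ + 19 = 0:
  Δ = 9² - 4·19 = 81 - 76 = 5,  λ = (9 ± √5)/2 = (9 ± 2.2361)/2 ≈ 5.618 or 3.382.
  Sorted: λ_1 = 9,  λ_2 = 5.618,  λ_3 = 3.382  (check: sum = 18 = tr ✓).

Step 4 — unit eigenvector for λ_1 = 9: v spans the null space of (Sigma - λ_1 I), whose rows are
  r_1 = (0, 0, 0),  r_2 = (0, -4, -1),  r_3 = (0, -1, -5).
  v is orthogonal to every row, so take v ∝ r_2 × r_3 = ((-4)·(-5) - (-1)·(-1), (-1)·(0) - (0)·(-5), (0)·(-1) - (-4)·(0)) = (19, 0, 0).
  Rescale (divide by 19): u = (1, 0, 0).
  ||u|| = √((1)² + (0)² + (0)²) = √(1) = 1,  v_1 = u/||u|| ≈ (1, 0, 0) (||v_1|| = 1).

λ_1 = 9,  λ_2 = 5.618,  λ_3 = 3.382;  v_1 ≈ (1, 0, 0)


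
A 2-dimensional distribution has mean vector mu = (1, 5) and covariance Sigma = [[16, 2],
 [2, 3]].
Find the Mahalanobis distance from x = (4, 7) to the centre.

Step 1 — centre the observation: (x - mu) = (3, 2).

Step 2 — invert Sigma. det(Sigma) = 16·3 - (2)² = 44.
  Sigma^{-1} = (1/det) · [[d, -b], [-b, a]] = [[0.0682, -0.0455],
 [-0.0455, 0.3636]].

Step 3 — form the quadratic (x - mu)^T · Sigma^{-1} · (x - mu):
  Sigma^{-1} · (x - mu) = (0.1136, 0.5909).
  (x - mu)^T · [Sigma^{-1} · (x - mu)] = (3)·(0.1136) + (2)·(0.5909) = 1.5227.

Step 4 — take square root: d = √(1.5227) ≈ 1.234.

d(x, mu) = √(1.5227) ≈ 1.234


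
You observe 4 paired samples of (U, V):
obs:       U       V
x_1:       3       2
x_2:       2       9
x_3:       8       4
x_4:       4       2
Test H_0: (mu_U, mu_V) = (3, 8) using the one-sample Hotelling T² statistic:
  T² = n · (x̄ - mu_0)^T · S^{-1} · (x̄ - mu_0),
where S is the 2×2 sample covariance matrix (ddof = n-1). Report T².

Step 1 — sample mean vector:
  mean(U) = (3 + 2 + 8 + 4) / 4 = 17/4 = 4.25
  mean(V) = (2 + 9 + 4 + 2) / 4 = 17/4 = 4.25
  x̄ = (4.25, 4.25),  deviation x̄ - mu_0 = (4.25, 4.25) - (3, 8) = (1.25, -3.75).

Step 2 — sample covariance matrix, S[i,j] = (1/(n-1)) · Σ_k (x_{k,i} - mean_i) · (x_{k,j} - mean_j), divisor n-1 = 3:
  S[U,U] = ((-1.25)·(-1.25) + (-2.25)·(-2.25) + (3.75)·(3.75) + (-0.25)·(-0.25)) / 3 = 20.75/3 = 6.9167
  S[U,V] = ((-1.25)·(-2.25) + (-2.25)·(4.75) + (3.75)·(-0.25) + (-0.25)·(-2.25)) / 3 = -8.25/3 = -2.75
  S[V,V] = ((-2.25)·(-2.25) + (4.75)·(4.75) + (-0.25)·(-0.25) + (-2.25)·(-2.25)) / 3 = 32.75/3 = 10.9167
  S = [[6.9167, -2.75],
 [-2.75, 10.9167]].

Step 3 — invert S. det(S) = 6.9167·10.9167 - (-2.75)² = 67.9444.
  S^{-1} = (1/det) · [[d, -b], [-b, a]] = [[0.1607, 0.0405],
 [0.0405, 0.1018]].

Step 4 — quadratic form (x̄ - mu_0)^T · S^{-1} · (x̄ - mu_0):
  S^{-1} · (x̄ - mu_0) = (0.0491, -0.3312),
  (x̄ - mu_0)^T · [...] = (1.25)·(0.0491) + (-3.75)·(-0.3312) = 1.3031.

Step 5 — scale by n: T² = 4 · 1.3031 = 5.2126.

T² ≈ 5.2126


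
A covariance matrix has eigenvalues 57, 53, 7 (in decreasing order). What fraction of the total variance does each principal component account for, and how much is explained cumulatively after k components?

Step 1 — total variance = trace(Sigma) = Σ λ_i = 57 + 53 + 7 = 117.

Step 2 — fraction explained by component i = λ_i / Σ λ:
  PC1: 57/117 = 0.4872
  PC2: 53/117 = 0.453
  PC3: 7/117 = 0.0598

Step 3 — cumulative fraction after k components = (λ_1 + ... + λ_k) / Σ λ:
  k = 1: 57/117 = 0.4872
  k = 2: (57 + 53)/117 = 110/117 = 0.9402
  k = 3: (57 + 53 + 7)/117 = 117/117 = 1

Summary (fraction, with percent):

explained: PC1 0.4872 (48.72%), PC2 0.453 (45.3%), PC3 0.0598 (5.98%);  cumulative: 0.4872, 0.9402, 1


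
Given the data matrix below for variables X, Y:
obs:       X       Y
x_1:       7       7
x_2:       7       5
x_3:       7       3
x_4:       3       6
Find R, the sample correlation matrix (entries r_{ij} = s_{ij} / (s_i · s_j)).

Step 1 — column means:
  mean(X) = (7 + 7 + 7 + 3) / 4 = 24/4 = 6
  mean(Y) = (7 + 5 + 3 + 6) / 4 = 21/4 = 5.25

Step 2 — sample variances and covariances s[i,j] = (1/(n-1)) · Σ_k (x_{k,i} - mean_i) · (x_{k,j} - mean_j), with n-1 = 3:
  s[X,X] = ((1)·(1) + (1)·(1) + (1)·(1) + (-3)·(-3)) / 3 = 12/3 = 4
  s[X,Y] = ((1)·(1.75) + (1)·(-0.25) + (1)·(-2.25) + (-3)·(0.75)) / 3 = -3/3 = -1
  s[Y,Y] = ((1.75)·(1.75) + (-0.25)·(-0.25) + (-2.25)·(-2.25) + (0.75)·(0.75)) / 3 = 8.75/3 = 2.9167
  Sample standard deviations s_i = √(s[i,i]):
  s(X) = √(4) = 2
  s(Y) = √(2.9167) = 1.7078

Step 3 — r_{ij} = s_{ij} / (s_i · s_j):
  r[X,X] = 1 (diagonal).
  r[X,Y] = -1 / (2 · 1.7078) = -1 / 3.4157 = -0.2928
  r[Y,Y] = 1 (diagonal).

R is symmetric with unit diagonal. Assembling:

R = [[1, -0.2928],
 [-0.2928, 1]]


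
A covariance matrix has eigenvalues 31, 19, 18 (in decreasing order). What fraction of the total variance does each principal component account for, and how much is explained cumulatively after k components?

Step 1 — total variance = trace(Sigma) = Σ λ_i = 31 + 19 + 18 = 68.

Step 2 — fraction explained by component i = λ_i / Σ λ:
  PC1: 31/68 = 0.4559
  PC2: 19/68 = 0.2794
  PC3: 18/68 = 0.2647

Step 3 — cumulative fraction after k components = (λ_1 + ... + λ_k) / Σ λ:
  k = 1: 31/68 = 0.4559
  k = 2: (31 + 19)/68 = 50/68 = 0.7353
  k = 3: (31 + 19 + 18)/68 = 68/68 = 1

Summary (fraction, with percent):

explained: PC1 0.4559 (45.59%), PC2 0.2794 (27.94%), PC3 0.2647 (26.47%);  cumulative: 0.4559, 0.7353, 1


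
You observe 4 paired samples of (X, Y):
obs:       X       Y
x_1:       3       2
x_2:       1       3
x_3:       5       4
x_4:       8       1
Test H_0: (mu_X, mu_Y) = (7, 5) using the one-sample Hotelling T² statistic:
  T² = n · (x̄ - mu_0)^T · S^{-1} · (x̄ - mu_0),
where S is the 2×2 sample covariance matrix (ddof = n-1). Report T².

Step 1 — sample mean vector:
  mean(X) = (3 + 1 + 5 + 8) / 4 = 17/4 = 4.25
  mean(Y) = (2 + 3 + 4 + 1) / 4 = 10/4 = 2.5
  x̄ = (4.25, 2.5),  deviation x̄ - mu_0 = (4.25, 2.5) - (7, 5) = (-2.75, -2.5).

Step 2 — sample covariance matrix, S[i,j] = (1/(n-1)) · Σ_k (x_{k,i} - mean_i) · (x_{k,j} - mean_j), divisor n-1 = 3:
  S[X,X] = ((-1.25)·(-1.25) + (-3.25)·(-3.25) + (0.75)·(0.75) + (3.75)·(3.75)) / 3 = 26.75/3 = 8.9167
  S[X,Y] = ((-1.25)·(-0.5) + (-3.25)·(0.5) + (0.75)·(1.5) + (3.75)·(-1.5)) / 3 = -5.5/3 = -1.8333
  S[Y,Y] = ((-0.5)·(-0.5) + (0.5)·(0.5) + (1.5)·(1.5) + (-1.5)·(-1.5)) / 3 = 5/3 = 1.6667
  S = [[8.9167, -1.8333],
 [-1.8333, 1.6667]].

Step 3 — invert S. det(S) = 8.9167·1.6667 - (-1.8333)² = 11.5.
  S^{-1} = (1/det) · [[d, -b], [-b, a]] = [[0.1449, 0.1594],
 [0.1594, 0.7754]].

Step 4 — quadratic form (x̄ - mu_0)^T · S^{-1} · (x̄ - mu_0):
  S^{-1} · (x̄ - mu_0) = (-0.7971, -2.3768),
  (x̄ - mu_0)^T · [...] = (-2.75)·(-0.7971) + (-2.5)·(-2.3768) = 8.1341.

Step 5 — scale by n: T² = 4 · 8.1341 = 32.5362.

T² ≈ 32.5362


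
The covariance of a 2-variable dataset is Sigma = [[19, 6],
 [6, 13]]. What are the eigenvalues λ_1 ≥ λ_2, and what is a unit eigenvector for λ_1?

Step 1 — characteristic polynomial of 2×2 Sigma:
  det(Sigma - λI) = λ² - trace · λ + det = 0.
  trace = 19 + 13 = 32, det = 19·13 - (6)² = 211.
Step 2 — discriminant:
  Δ = trace² - 4·det = 1024 - 844 = 180.
Step 3 — eigenvalues:
  λ = (trace ± √Δ)/2 = (32 ± 13.4164)/2,
  λ_1 = 22.7082,  λ_2 = 9.2918.

Step 4 — unit eigenvector for λ_1: solve (Sigma - λ_1 I)v = 0. First row:
  (19 - 22.7082)·v_x + (6)·v_y = 0, i.e. (-3.7082)·v_x + (6)·v_y = 0,
  so v ∝ (b, λ_1 - a) = (6, 3.7082) = u.
  ||u|| = √((6)² + (3.7082)²) = √(49.7508) ≈ 7.0534,
  v_1 = u/||u|| ≈ (0.8507, 0.5257) (||v_1|| = 1).

λ_1 = 22.7082,  λ_2 = 9.2918;  v_1 ≈ (0.8507, 0.5257)


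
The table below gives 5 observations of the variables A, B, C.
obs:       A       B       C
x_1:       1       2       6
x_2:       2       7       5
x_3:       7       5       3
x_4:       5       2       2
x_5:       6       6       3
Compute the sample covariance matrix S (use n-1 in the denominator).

Step 1 — column means:
  mean(A) = (1 + 2 + 7 + 5 + 6) / 5 = 21/5 = 4.2
  mean(B) = (2 + 7 + 5 + 2 + 6) / 5 = 22/5 = 4.4
  mean(C) = (6 + 5 + 3 + 2 + 3) / 5 = 19/5 = 3.8

Step 2 — sample covariance S[i,j] = (1/(n-1)) · Σ_k (x_{k,i} - mean_i) · (x_{k,j} - mean_j), with n-1 = 4.
  S[A,A] = ((-3.2)·(-3.2) + (-2.2)·(-2.2) + (2.8)·(2.8) + (0.8)·(0.8) + (1.8)·(1.8)) / 4 = 26.8/4 = 6.7
  S[A,B] = ((-3.2)·(-2.4) + (-2.2)·(2.6) + (2.8)·(0.6) + (0.8)·(-2.4) + (1.8)·(1.6)) / 4 = 4.6/4 = 1.15
  S[A,C] = ((-3.2)·(2.2) + (-2.2)·(1.2) + (2.8)·(-0.8) + (0.8)·(-1.8) + (1.8)·(-0.8)) / 4 = -14.8/4 = -3.7
  S[B,B] = ((-2.4)·(-2.4) + (2.6)·(2.6) + (0.6)·(0.6) + (-2.4)·(-2.4) + (1.6)·(1.6)) / 4 = 21.2/4 = 5.3
  S[B,C] = ((-2.4)·(2.2) + (2.6)·(1.2) + (0.6)·(-0.8) + (-2.4)·(-1.8) + (1.6)·(-0.8)) / 4 = 0.4/4 = 0.1
  S[C,C] = ((2.2)·(2.2) + (1.2)·(1.2) + (-0.8)·(-0.8) + (-1.8)·(-1.8) + (-0.8)·(-0.8)) / 4 = 10.8/4 = 2.7

S is symmetric (S[j,i] = S[i,j]). Assembling:

S = [[6.7, 1.15, -3.7],
 [1.15, 5.3, 0.1],
 [-3.7, 0.1, 2.7]]


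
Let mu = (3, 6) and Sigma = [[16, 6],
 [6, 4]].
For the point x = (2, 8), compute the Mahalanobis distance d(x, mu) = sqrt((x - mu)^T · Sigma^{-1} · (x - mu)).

Step 1 — centre the observation: (x - mu) = (-1, 2).

Step 2 — invert Sigma. det(Sigma) = 16·4 - (6)² = 28.
  Sigma^{-1} = (1/det) · [[d, -b], [-b, a]] = [[0.1429, -0.2143],
 [-0.2143, 0.5714]].

Step 3 — form the quadratic (x - mu)^T · Sigma^{-1} · (x - mu):
  Sigma^{-1} · (x - mu) = (-0.5714, 1.3571).
  (x - mu)^T · [Sigma^{-1} · (x - mu)] = (-1)·(-0.5714) + (2)·(1.3571) = 3.2857.

Step 4 — take square root: d = √(3.2857) ≈ 1.8127.

d(x, mu) = √(3.2857) ≈ 1.8127


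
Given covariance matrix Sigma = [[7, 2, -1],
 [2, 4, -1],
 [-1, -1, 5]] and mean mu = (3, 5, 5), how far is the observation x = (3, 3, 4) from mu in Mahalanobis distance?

Step 1 — centre the observation: (x - mu) = (0, -2, -1).

Step 2 — invert Sigma (cofactor / det for 3×3, or solve directly):
  Sigma^{-1} = [[0.1681, -0.0796, 0.0177],
 [-0.0796, 0.3009, 0.0442],
 [0.0177, 0.0442, 0.2124]].

Step 3 — form the quadratic (x - mu)^T · Sigma^{-1} · (x - mu):
  Sigma^{-1} · (x - mu) = (0.1416, -0.646, -0.3009).
  (x - mu)^T · [Sigma^{-1} · (x - mu)] = (0)·(0.1416) + (-2)·(-0.646) + (-1)·(-0.3009) = 1.5929.

Step 4 — take square root: d = √(1.5929) ≈ 1.2621.

d(x, mu) = √(1.5929) ≈ 1.2621


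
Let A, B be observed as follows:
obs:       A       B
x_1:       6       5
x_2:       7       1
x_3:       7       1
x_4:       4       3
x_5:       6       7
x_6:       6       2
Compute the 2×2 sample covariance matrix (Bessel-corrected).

Step 1 — column means:
  mean(A) = (6 + 7 + 7 + 4 + 6 + 6) / 6 = 36/6 = 6
  mean(B) = (5 + 1 + 1 + 3 + 7 + 2) / 6 = 19/6 = 3.1667

Step 2 — sample covariance S[i,j] = (1/(n-1)) · Σ_k (x_{k,i} - mean_i) · (x_{k,j} - mean_j), with n-1 = 5.
  S[A,A] = ((0)·(0) + (1)·(1) + (1)·(1) + (-2)·(-2) + (0)·(0) + (0)·(0)) / 5 = 6/5 = 1.2
  S[A,B] = ((0)·(1.8333) + (1)·(-2.1667) + (1)·(-2.1667) + (-2)·(-0.1667) + (0)·(3.8333) + (0)·(-1.1667)) / 5 = -4/5 = -0.8
  S[B,B] = ((1.8333)·(1.8333) + (-2.1667)·(-2.1667) + (-2.1667)·(-2.1667) + (-0.1667)·(-0.1667) + (3.8333)·(3.8333) + (-1.1667)·(-1.1667)) / 5 = 28.8333/5 = 5.7667

S is symmetric (S[j,i] = S[i,j]). Assembling:

S = [[1.2, -0.8],
 [-0.8, 5.7667]]


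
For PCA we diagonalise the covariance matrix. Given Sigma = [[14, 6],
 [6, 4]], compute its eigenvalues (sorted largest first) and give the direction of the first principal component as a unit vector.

Step 1 — characteristic polynomial of 2×2 Sigma:
  det(Sigma - λI) = λ² - trace · λ + det = 0.
  trace = 14 + 4 = 18, det = 14·4 - (6)² = 20.
Step 2 — discriminant:
  Δ = trace² - 4·det = 324 - 80 = 244.
Step 3 — eigenvalues:
  λ = (trace ± √Δ)/2 = (18 ± 15.6205)/2,
  λ_1 = 16.8102,  λ_2 = 1.1898.

Step 4 — unit eigenvector for λ_1: solve (Sigma - λ_1 I)v = 0. First row:
  (14 - 16.8102)·v_x + (6)·v_y = 0, i.e. (-2.8102)·v_x + (6)·v_y = 0,
  so v ∝ (b, λ_1 - a) = (6, 2.8102) = u.
  ||u|| = √((6)² + (2.8102)²) = √(43.8975) ≈ 6.6255,
  v_1 = u/||u|| ≈ (0.9056, 0.4242) (||v_1|| = 1).

λ_1 = 16.8102,  λ_2 = 1.1898;  v_1 ≈ (0.9056, 0.4242)


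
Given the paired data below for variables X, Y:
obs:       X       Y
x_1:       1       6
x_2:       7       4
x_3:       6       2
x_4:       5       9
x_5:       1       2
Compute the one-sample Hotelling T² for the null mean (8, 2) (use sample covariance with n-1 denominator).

Step 1 — sample mean vector:
  mean(X) = (1 + 7 + 6 + 5 + 1) / 5 = 20/5 = 4
  mean(Y) = (6 + 4 + 2 + 9 + 2) / 5 = 23/5 = 4.6
  x̄ = (4, 4.6),  deviation x̄ - mu_0 = (4, 4.6) - (8, 2) = (-4, 2.6).

Step 2 — sample covariance matrix, S[i,j] = (1/(n-1)) · Σ_k (x_{k,i} - mean_i) · (x_{k,j} - mean_j), divisor n-1 = 4:
  S[X,X] = ((-3)·(-3) + (3)·(3) + (2)·(2) + (1)·(1) + (-3)·(-3)) / 4 = 32/4 = 8
  S[X,Y] = ((-3)·(1.4) + (3)·(-0.6) + (2)·(-2.6) + (1)·(4.4) + (-3)·(-2.6)) / 4 = 1/4 = 0.25
  S[Y,Y] = ((1.4)·(1.4) + (-0.6)·(-0.6) + (-2.6)·(-2.6) + (4.4)·(4.4) + (-2.6)·(-2.6)) / 4 = 35.2/4 = 8.8
  S = [[8, 0.25],
 [0.25, 8.8]].

Step 3 — invert S. det(S) = 8·8.8 - (0.25)² = 70.3375.
  S^{-1} = (1/det) · [[d, -b], [-b, a]] = [[0.1251, -0.0036],
 [-0.0036, 0.1137]].

Step 4 — quadratic form (x̄ - mu_0)^T · S^{-1} · (x̄ - mu_0):
  S^{-1} · (x̄ - mu_0) = (-0.5097, 0.3099),
  (x̄ - mu_0)^T · [...] = (-4)·(-0.5097) + (2.6)·(0.3099) = 2.8446.

Step 5 — scale by n: T² = 5 · 2.8446 = 14.2229.

T² ≈ 14.2229


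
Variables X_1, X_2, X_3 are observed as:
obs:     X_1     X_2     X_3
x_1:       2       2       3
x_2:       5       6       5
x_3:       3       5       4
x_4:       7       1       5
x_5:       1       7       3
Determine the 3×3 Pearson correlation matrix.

Step 1 — column means:
  mean(X_1) = (2 + 5 + 3 + 7 + 1) / 5 = 18/5 = 3.6
  mean(X_2) = (2 + 6 + 5 + 1 + 7) / 5 = 21/5 = 4.2
  mean(X_3) = (3 + 5 + 4 + 5 + 3) / 5 = 20/5 = 4

Step 2 — sample variances and covariances s[i,j] = (1/(n-1)) · Σ_k (x_{k,i} - mean_i) · (x_{k,j} - mean_j), with n-1 = 4:
  s[X_1,X_1] = ((-1.6)·(-1.6) + (1.4)·(1.4) + (-0.6)·(-0.6) + (3.4)·(3.4) + (-2.6)·(-2.6)) / 4 = 23.2/4 = 5.8
  s[X_1,X_2] = ((-1.6)·(-2.2) + (1.4)·(1.8) + (-0.6)·(0.8) + (3.4)·(-3.2) + (-2.6)·(2.8)) / 4 = -12.6/4 = -3.15
  s[X_1,X_3] = ((-1.6)·(-1) + (1.4)·(1) + (-0.6)·(0) + (3.4)·(1) + (-2.6)·(-1)) / 4 = 9/4 = 2.25
  s[X_2,X_2] = ((-2.2)·(-2.2) + (1.8)·(1.8) + (0.8)·(0.8) + (-3.2)·(-3.2) + (2.8)·(2.8)) / 4 = 26.8/4 = 6.7
  s[X_2,X_3] = ((-2.2)·(-1) + (1.8)·(1) + (0.8)·(0) + (-3.2)·(1) + (2.8)·(-1)) / 4 = -2/4 = -0.5
  s[X_3,X_3] = ((-1)·(-1) + (1)·(1) + (0)·(0) + (1)·(1) + (-1)·(-1)) / 4 = 4/4 = 1
  Sample standard deviations s_i = √(s[i,i]):
  s(X_1) = √(5.8) = 2.4083
  s(X_2) = √(6.7) = 2.5884
  s(X_3) = √(1) = 1

Step 3 — r_{ij} = s_{ij} / (s_i · s_j):
  r[X_1,X_1] = 1 (diagonal).
  r[X_1,X_2] = -3.15 / (2.4083 · 2.5884) = -3.15 / 6.2338 = -0.5053
  r[X_1,X_3] = 2.25 / (2.4083 · 1) = 2.25 / 2.4083 = 0.9343
  r[X_2,X_2] = 1 (diagonal).
  r[X_2,X_3] = -0.5 / (2.5884 · 1) = -0.5 / 2.5884 = -0.1932
  r[X_3,X_3] = 1 (diagonal).

R is symmetric with unit diagonal. Assembling:

R = [[1, -0.5053, 0.9343],
 [-0.5053, 1, -0.1932],
 [0.9343, -0.1932, 1]]


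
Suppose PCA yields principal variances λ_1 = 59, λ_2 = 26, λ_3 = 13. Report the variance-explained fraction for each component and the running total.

Step 1 — total variance = trace(Sigma) = Σ λ_i = 59 + 26 + 13 = 98.

Step 2 — fraction explained by component i = λ_i / Σ λ:
  PC1: 59/98 = 0.602
  PC2: 26/98 = 0.2653
  PC3: 13/98 = 0.1327

Step 3 — cumulative fraction after k components = (λ_1 + ... + λ_k) / Σ λ:
  k = 1: 59/98 = 0.602
  k = 2: (59 + 26)/98 = 85/98 = 0.8673
  k = 3: (59 + 26 + 13)/98 = 98/98 = 1

Summary (fraction, with percent):

explained: PC1 0.602 (60.2%), PC2 0.2653 (26.53%), PC3 0.1327 (13.27%);  cumulative: 0.602, 0.8673, 1


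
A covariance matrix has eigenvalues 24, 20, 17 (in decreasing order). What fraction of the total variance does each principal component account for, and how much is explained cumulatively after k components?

Step 1 — total variance = trace(Sigma) = Σ λ_i = 24 + 20 + 17 = 61.

Step 2 — fraction explained by component i = λ_i / Σ λ:
  PC1: 24/61 = 0.3934
  PC2: 20/61 = 0.3279
  PC3: 17/61 = 0.2787

Step 3 — cumulative fraction after k components = (λ_1 + ... + λ_k) / Σ λ:
  k = 1: 24/61 = 0.3934
  k = 2: (24 + 20)/61 = 44/61 = 0.7213
  k = 3: (24 + 20 + 17)/61 = 61/61 = 1

Summary (fraction, with percent):

explained: PC1 0.3934 (39.34%), PC2 0.3279 (32.79%), PC3 0.2787 (27.87%);  cumulative: 0.3934, 0.7213, 1


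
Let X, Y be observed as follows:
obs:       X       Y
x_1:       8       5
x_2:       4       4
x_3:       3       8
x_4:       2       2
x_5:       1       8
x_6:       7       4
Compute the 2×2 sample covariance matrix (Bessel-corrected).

Step 1 — column means:
  mean(X) = (8 + 4 + 3 + 2 + 1 + 7) / 6 = 25/6 = 4.1667
  mean(Y) = (5 + 4 + 8 + 2 + 8 + 4) / 6 = 31/6 = 5.1667

Step 2 — sample covariance S[i,j] = (1/(n-1)) · Σ_k (x_{k,i} - mean_i) · (x_{k,j} - mean_j), with n-1 = 5.
  S[X,X] = ((3.8333)·(3.8333) + (-0.1667)·(-0.1667) + (-1.1667)·(-1.1667) + (-2.1667)·(-2.1667) + (-3.1667)·(-3.1667) + (2.8333)·(2.8333)) / 5 = 38.8333/5 = 7.7667
  S[X,Y] = ((3.8333)·(-0.1667) + (-0.1667)·(-1.1667) + (-1.1667)·(2.8333) + (-2.1667)·(-3.1667) + (-3.1667)·(2.8333) + (2.8333)·(-1.1667)) / 5 = -9.1667/5 = -1.8333
  S[Y,Y] = ((-0.1667)·(-0.1667) + (-1.1667)·(-1.1667) + (2.8333)·(2.8333) + (-3.1667)·(-3.1667) + (2.8333)·(2.8333) + (-1.1667)·(-1.1667)) / 5 = 28.8333/5 = 5.7667

S is symmetric (S[j,i] = S[i,j]). Assembling:

S = [[7.7667, -1.8333],
 [-1.8333, 5.7667]]


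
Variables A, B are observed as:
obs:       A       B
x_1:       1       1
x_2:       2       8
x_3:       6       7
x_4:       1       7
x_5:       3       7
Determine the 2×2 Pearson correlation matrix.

Step 1 — column means:
  mean(A) = (1 + 2 + 6 + 1 + 3) / 5 = 13/5 = 2.6
  mean(B) = (1 + 8 + 7 + 7 + 7) / 5 = 30/5 = 6

Step 2 — sample variances and covariances s[i,j] = (1/(n-1)) · Σ_k (x_{k,i} - mean_i) · (x_{k,j} - mean_j), with n-1 = 4:
  s[A,A] = ((-1.6)·(-1.6) + (-0.6)·(-0.6) + (3.4)·(3.4) + (-1.6)·(-1.6) + (0.4)·(0.4)) / 4 = 17.2/4 = 4.3
  s[A,B] = ((-1.6)·(-5) + (-0.6)·(2) + (3.4)·(1) + (-1.6)·(1) + (0.4)·(1)) / 4 = 9/4 = 2.25
  s[B,B] = ((-5)·(-5) + (2)·(2) + (1)·(1) + (1)·(1) + (1)·(1)) / 4 = 32/4 = 8
  Sample standard deviations s_i = √(s[i,i]):
  s(A) = √(4.3) = 2.0736
  s(B) = √(8) = 2.8284

Step 3 — r_{ij} = s_{ij} / (s_i · s_j):
  r[A,A] = 1 (diagonal).
  r[A,B] = 2.25 / (2.0736 · 2.8284) = 2.25 / 5.8652 = 0.3836
  r[B,B] = 1 (diagonal).

R is symmetric with unit diagonal. Assembling:

R = [[1, 0.3836],
 [0.3836, 1]]


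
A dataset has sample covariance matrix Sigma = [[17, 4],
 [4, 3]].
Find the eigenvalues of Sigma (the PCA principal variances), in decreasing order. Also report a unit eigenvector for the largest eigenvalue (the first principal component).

Step 1 — characteristic polynomial of 2×2 Sigma:
  det(Sigma - λI) = λ² - trace · λ + det = 0.
  trace = 17 + 3 = 20, det = 17·3 - (4)² = 35.
Step 2 — discriminant:
  Δ = trace² - 4·det = 400 - 140 = 260.
Step 3 — eigenvalues:
  λ = (trace ± √Δ)/2 = (20 ± 16.1245)/2,
  λ_1 = 18.0623,  λ_2 = 1.9377.

Step 4 — unit eigenvector for λ_1: solve (Sigma - λ_1 I)v = 0. First row:
  (17 - 18.0623)·v_x + (4)·v_y = 0, i.e. (-1.0623)·v_x + (4)·v_y = 0,
  so v ∝ (b, λ_1 - a) = (4, 1.0623) = u.
  ||u|| = √((4)² + (1.0623)²) = √(17.1284) ≈ 4.1386,
  v_1 = u/||u|| ≈ (0.9665, 0.2567) (||v_1|| = 1).

λ_1 = 18.0623,  λ_2 = 1.9377;  v_1 ≈ (0.9665, 0.2567)
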